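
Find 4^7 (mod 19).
By repeated squaring (mod 19): 4^{1}≡4, 4^{2}≡16, 4^{4}≡9. Then 4^{7} = 4^{4+2+1} ≡ 9 × 16 × 4 ≡ 6 (mod 19)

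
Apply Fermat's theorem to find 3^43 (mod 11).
By Fermat: 3^{10} ≡ 1 (mod 11). 43 = 4×10 + 3. So 3^{43} ≡ 3^{3} ≡ 5 (mod 11)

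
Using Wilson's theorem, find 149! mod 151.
(150)! = (149)! × (150) ≡ -1 mod 151. So (149)! ≡ -1 × (150)^(-1) ≡ (-1)×(-1) = 1 mod 151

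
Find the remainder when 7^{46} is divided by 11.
By Fermat: 7^{10} ≡ 1 mod 11. 46 = 4×10 + 6. So 7^{46} ≡ 7^{6} ≡ 4 mod 11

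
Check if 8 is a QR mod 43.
By Euler's criterion: 8^{21} ≡ 42 (mod 43). Since this equals -1 (≡ 42), 8 is not a QR.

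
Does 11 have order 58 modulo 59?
ord_59(11) divides 58. For each prime q|58: 11^{29}≡58, 11^{2}≡3, none ≡ 1. So 11 has order 58 and is a primitive root mod 59.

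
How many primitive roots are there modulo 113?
There are φ(113-1) = φ(112) = 48 primitive roots modulo 113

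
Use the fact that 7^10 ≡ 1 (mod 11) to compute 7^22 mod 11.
By Fermat: 7^{10} ≡ 1 (mod 11). 22 = 2×10 + 2. So 7^{22} ≡ 7^{2} ≡ 5 (mod 11)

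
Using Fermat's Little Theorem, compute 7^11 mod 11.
By Fermat: 7^{10} ≡ 1 mod 11. So 7^{11} = 7^{10} · 7^{1} ≡ 7^{1} ≡ 7 mod 11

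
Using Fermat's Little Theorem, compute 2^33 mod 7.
By Fermat: 2^{6} ≡ 1 (mod 7). 33 = 5×6 + 3. So 2^{33} ≡ 2^{3} ≡ 1 (mod 7)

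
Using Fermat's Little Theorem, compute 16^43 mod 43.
By Fermat: 16^{42} ≡ 1 mod 43. So 16^{43} = 16^{42} · 16^{1} ≡ 16^{1} ≡ 16 mod 43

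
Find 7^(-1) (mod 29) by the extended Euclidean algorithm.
Extended GCD: 7(-4) + 29(1) = 1. So 7^(-1) ≡ -4 ≡ 25 (mod 29). Verify: 7 × 25 = 175 ≡ 1 (mod 29)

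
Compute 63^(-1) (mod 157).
Since 157 is prime, by Fermat 63^(-1) ≡ 63^{155} ≡ 5 (mod 157). Verify: 63 × 5 = 315 ≡ 1 (mod 157)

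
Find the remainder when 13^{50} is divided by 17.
By Fermat: 13^{16} ≡ 1 (mod 17). 50 = 3×16 + 2. So 13^{50} ≡ 13^{2} ≡ 16 (mod 17)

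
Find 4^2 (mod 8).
4^{2} = 16 ≡ 0 (mod 8)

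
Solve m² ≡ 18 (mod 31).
The square roots of 18 mod 31 are 7 and 24. Verify: 7² = 49 ≡ 18 (mod 31)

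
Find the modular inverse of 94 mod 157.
Since 157 is prime, by Fermat 94^(-1) ≡ 94^{155} ≡ 152 mod 157. Verify: 94 × 152 = 14288 ≡ 1 mod 157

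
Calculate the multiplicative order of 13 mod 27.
Powers of 13 mod 27: 13^1≡13, 13^2≡7, 13^3≡10, 13^4≡22, 13^5≡16, 13^6≡19, 13^7≡4, 13^8≡25, 13^9≡1. So the order of 13 is 9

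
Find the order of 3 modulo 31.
Powers of 3 mod 31: 3^1≡3, 3^2≡9, 3^3≡27, 3^4≡19, 3^5≡26, 3^6≡16, 3^7≡17, 3^8≡20, 3^9≡29, 3^10≡25, 3^11≡13, 3^12≡8, 3^13≡24, 3^14≡10, 3^15≡30, 3^16≡28, 3^17≡22, 3^18≡4, 3^19≡12, 3^20≡5, 3^21≡15, 3^22≡14, 3^23≡11, 3^24≡2, 3^25≡6, 3^26≡18, 3^27≡23, 3^28≡7, 3^29≡21, 3^30≡1. ord_31(3) = 30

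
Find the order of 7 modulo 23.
Powers of 7 mod 23: 7^1≡7, 7^2≡3, 7^3≡21, 7^4≡9, 7^5≡17, 7^6≡4, 7^7≡5, 7^8≡12, 7^9≡15, 7^10≡13, 7^11≡22, 7^12≡16, 7^13≡20, 7^14≡2, 7^15≡14, 7^16≡6, 7^17≡19, 7^18≡18, 7^19≡11, 7^20≡8, 7^21≡10, 7^22≡1. So the order of 7 is 22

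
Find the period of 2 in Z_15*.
Powers of 2 mod 15: 2^1≡2, 2^2≡4, 2^3≡8, 2^4≡1. So the order of 2 is 4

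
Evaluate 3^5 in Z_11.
By repeated squaring (mod 11): 3^{1}≡3, 3^{2}≡9, 3^{4}≡4. Then 3^{5} = 3^{4+1} ≡ 4 × 3 ≡ 1 (mod 11)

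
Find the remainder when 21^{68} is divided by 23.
By Fermat: 21^{22} ≡ 1 (mod 23). 68 = 3×22 + 2. So 21^{68} ≡ 21^{2} ≡ 4 (mod 23)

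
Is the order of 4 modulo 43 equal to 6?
Powers of 4 mod 43: 4^1≡4, 4^2≡16, 4^3≡21, 4^4≡41, 4^5≡35, 4^6≡11, 4^7≡1. 4^6≡11≢1, so ord ≠ 6. No, the actual order is 7.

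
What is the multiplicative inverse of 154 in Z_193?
Since 193 is prime, by Fermat 154^(-1) ≡ 154^{191} ≡ 94 mod 193. Verify: 154 × 94 = 14476 ≡ 1 mod 193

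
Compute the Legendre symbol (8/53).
(8/53) = 8^{26} mod 53 = -1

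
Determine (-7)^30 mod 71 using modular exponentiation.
By repeated squaring mod 71: (-7)^{1}≡64, (-7)^{2}≡49, (-7)^{4}≡58, (-7)^{8}≡27, (-7)^{16}≡19. Then (-7)^{30} = (-7)^{16+8+4+2} ≡ 19 × 27 × 58 × 49 ≡ 32 mod 71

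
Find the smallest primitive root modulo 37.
g = 2. For each prime q|36: 2^{18}≡36, 2^{12}≡26, none ≡ 1, so ord_37(2) = 36 and 2 is a primitive root.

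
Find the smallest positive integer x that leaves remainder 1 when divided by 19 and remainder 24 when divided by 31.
M = 19 × 31 = 589. M₁ = 31, y₁ ≡ 8 mod 19. M₂ = 19, y₂ ≡ 18 mod 31. x = 1×31×8 + 24×19×18 ≡ 210 mod 589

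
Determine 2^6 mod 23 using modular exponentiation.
By repeated squaring (mod 23): 2^{1}≡2, 2^{2}≡4, 2^{4}≡16. Then 2^{6} = 2^{4+2} ≡ 16 × 4 ≡ 18 (mod 23)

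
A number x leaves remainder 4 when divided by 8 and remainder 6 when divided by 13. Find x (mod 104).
M = 8 × 13 = 104. M₁ = 13, y₁ ≡ 5 (mod 8). M₂ = 8, y₂ ≡ 5 (mod 13). x = 4×13×5 + 6×8×5 ≡ 84 (mod 104)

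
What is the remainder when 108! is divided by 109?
By Wilson's theorem, (108)! ≡ -1 ≡ 108 mod 109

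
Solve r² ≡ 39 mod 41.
The square roots of 39 mod 41 are 11 and 30. Verify: 11² = 121 ≡ 39 mod 41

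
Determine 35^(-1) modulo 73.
Since 73 is prime, by Fermat 35^(-1) ≡ 35^{71} ≡ 48 mod 73. Verify: 35 × 48 = 1680 ≡ 1 mod 73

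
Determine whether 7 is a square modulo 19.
By Euler's criterion: 7^{9} ≡ 1 (mod 19). Since this equals 1, 7 is a QR.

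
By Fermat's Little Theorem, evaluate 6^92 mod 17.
By Fermat: 6^{16} ≡ 1 (mod 17). 92 = 5×16 + 12. So 6^{92} ≡ 6^{12} ≡ 13 (mod 17)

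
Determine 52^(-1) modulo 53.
Since 53 is prime, by Fermat 52^(-1) ≡ 52^{51} ≡ 52 (mod 53). Verify: 52 × 52 = 2704 ≡ 1 (mod 53)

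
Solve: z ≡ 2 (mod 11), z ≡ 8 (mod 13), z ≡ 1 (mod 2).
M = 11 × 13 × 2 = 286. M₁ = 26, y₁ ≡ 3 (mod 11). M₂ = 22, y₂ ≡ 3 (mod 13). M₃ = 143, y₃ ≡ 1 (mod 2). z = 2×26×3 + 8×22×3 + 1×143×1 ≡ 255 (mod 286)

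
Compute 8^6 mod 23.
By repeated squaring mod 23: 8^{1}≡8, 8^{2}≡18, 8^{4}≡2. Then 8^{6} = 8^{4+2} ≡ 2 × 18 ≡ 13 mod 23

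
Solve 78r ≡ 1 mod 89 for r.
Since 89 is prime, by Fermat 78^(-1) ≡ 78^{87} ≡ 8 mod 89. Verify: 78 × 8 = 624 ≡ 1 mod 89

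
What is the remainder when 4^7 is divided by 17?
By repeated squaring (mod 17): 4^{1}≡4, 4^{2}≡16, 4^{4}≡1. Then 4^{7} = 4^{4+2+1} ≡ 1 × 16 × 4 ≡ 13 (mod 17)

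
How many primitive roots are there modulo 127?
A prime p has φ(p-1) primitive roots; here φ(126) = 36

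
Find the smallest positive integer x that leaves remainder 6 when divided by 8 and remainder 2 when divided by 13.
M = 8 × 13 = 104. M₁ = 13, y₁ ≡ 5 (mod 8). M₂ = 8, y₂ ≡ 5 (mod 13). x = 6×13×5 + 2×8×5 ≡ 54 (mod 104)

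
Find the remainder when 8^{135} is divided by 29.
By Fermat: 8^{28} ≡ 1 mod 29. 135 = 4×28 + 23. So 8^{135} ≡ 8^{23} ≡ 14 mod 29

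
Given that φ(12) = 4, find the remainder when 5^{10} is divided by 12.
By Euler: 5^{4} ≡ 1 mod 12 since gcd(5, 12) = 1. 10 = 2×4 + 2. So 5^{10} ≡ 5^{2} ≡ 1 mod 12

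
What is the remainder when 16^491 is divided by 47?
Using Fermat: 16^{46} ≡ 1 mod 47. 491 ≡ 31 mod 46. So 16^{491} ≡ 16^{31} ≡ 42 mod 47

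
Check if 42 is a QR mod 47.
By Euler's criterion: 42^{23} ≡ 1 (mod 47). Since this equals 1, 42 is a QR.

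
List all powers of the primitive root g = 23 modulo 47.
23^1, 23^2, ..., 23^{46} mod 47: [23, 12, 41, 3, 22, 36, 29, 9, 19, 14, 40, 27, 10, 42, 26, 34, 30, 32, 31, 8, 43, 2, 46, 24, 35, 6, 44, 25, 11, 18, 38, 28, 33, 7, 20, 37, 5, 21, 13, 17, 15, 16, 39, 4, 45, 1]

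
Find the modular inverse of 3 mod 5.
Since 5 is prime, by Fermat 3^(-1) ≡ 3^{3} ≡ 2 mod 5. Verify: 3 × 2 = 6 ≡ 1 mod 5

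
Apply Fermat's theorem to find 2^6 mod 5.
By Fermat: 2^{4} ≡ 1 mod 5. So 2^{6} = 2^{4} · 2^{2} ≡ 2^{2} ≡ 4 mod 5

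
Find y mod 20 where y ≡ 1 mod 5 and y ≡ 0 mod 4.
M = 5 × 4 = 20. M₁ = 4, y₁ ≡ 4 mod 5. M₂ = 5, y₂ ≡ 1 mod 4. y = 1×4×4 + 0×5×1 ≡ 16 mod 20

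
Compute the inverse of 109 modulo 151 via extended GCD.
Extended GCD: 109(-18) + 151(13) = 1. So 109^(-1) ≡ -18 ≡ 133 mod 151. Verify: 109 × 133 = 14497 ≡ 1 mod 151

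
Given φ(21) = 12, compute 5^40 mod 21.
By Euler: 5^{12} ≡ 1 mod 21 since gcd(5, 21) = 1. 40 = 3×12 + 4. So 5^{40} ≡ 5^{4} ≡ 16 mod 21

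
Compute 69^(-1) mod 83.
Since 83 is prime, by Fermat 69^(-1) ≡ 69^{81} ≡ 77 mod 83. Verify: 69 × 77 = 5313 ≡ 1 mod 83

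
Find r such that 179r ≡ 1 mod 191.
Since 191 is prime, by Fermat 179^(-1) ≡ 179^{189} ≡ 175 mod 191. Verify: 179 × 175 = 31325 ≡ 1 mod 191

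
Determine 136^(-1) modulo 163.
Since 163 is prime, by Fermat 136^(-1) ≡ 136^{161} ≡ 6 (mod 163). Verify: 136 × 6 = 816 ≡ 1 (mod 163)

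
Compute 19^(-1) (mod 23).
Since 23 is prime, by Fermat 19^(-1) ≡ 19^{21} ≡ 17 (mod 23). Verify: 19 × 17 = 323 ≡ 1 (mod 23)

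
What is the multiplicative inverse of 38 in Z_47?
Since 47 is prime, by Fermat 38^(-1) ≡ 38^{45} ≡ 26 (mod 47). Verify: 38 × 26 = 988 ≡ 1 (mod 47)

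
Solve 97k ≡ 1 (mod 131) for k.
Since 131 is prime, by Fermat 97^(-1) ≡ 97^{129} ≡ 104 (mod 131). Verify: 97 × 104 = 10088 ≡ 1 (mod 131)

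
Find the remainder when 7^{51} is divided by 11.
By Fermat: 7^{10} ≡ 1 (mod 11). 51 = 5×10 + 1. So 7^{51} ≡ 7^{1} ≡ 7 (mod 11)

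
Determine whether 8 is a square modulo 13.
By Euler's criterion: 8^{6} ≡ 12 mod 13. Since this equals -1 (≡ 12), 8 is not a QR.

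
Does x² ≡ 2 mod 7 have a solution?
By Euler's criterion: 2^{3} ≡ 1 mod 7. Since this equals 1, 2 is a QR.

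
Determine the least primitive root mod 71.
g = 7. Powers: [7, 49, 59, 58, 51, 2, 14, 27, 47, ...] generates all 70 non-zero residues.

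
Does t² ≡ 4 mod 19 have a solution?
By Euler's criterion: 4^{9} ≡ 1 mod 19. Since this equals 1, 4 is a QR.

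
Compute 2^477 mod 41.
Using Fermat: 2^{40} ≡ 1 mod 41. 477 ≡ 37 mod 40. So 2^{477} ≡ 2^{37} ≡ 36 mod 41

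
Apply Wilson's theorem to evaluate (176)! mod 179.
(178)! = (176)! × (177) × (178) ≡ -1 mod 179. So (176)! ≡ -1 × [(178)(177)]^(-1) ≡ 89 mod 179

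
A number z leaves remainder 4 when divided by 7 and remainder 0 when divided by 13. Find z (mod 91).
M = 7 × 13 = 91. M₁ = 13, y₁ ≡ 6 (mod 7). M₂ = 7, y₂ ≡ 2 (mod 13). z = 4×13×6 + 0×7×2 ≡ 39 (mod 91)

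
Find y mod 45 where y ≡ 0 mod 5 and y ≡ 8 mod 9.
M = 5 × 9 = 45. M₁ = 9, y₁ ≡ 4 mod 5. M₂ = 5, y₂ ≡ 2 mod 9. y = 0×9×4 + 8×5×2 ≡ 35 mod 45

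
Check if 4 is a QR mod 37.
By Euler's criterion: 4^{18} ≡ 1 mod 37. Since this equals 1, 4 is a QR.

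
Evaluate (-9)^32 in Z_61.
By repeated squaring mod 61: (-9)^{1}≡52, (-9)^{2}≡20, (-9)^{4}≡34, (-9)^{8}≡58, (-9)^{16}≡9, (-9)^{32}≡20. So (-9)^{32} ≡ 20 mod 61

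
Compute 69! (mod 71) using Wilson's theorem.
(70)! = (69)! × (70) ≡ -1 (mod 71). So (69)! ≡ -1 × (70)^(-1) ≡ (-1)×(-1) = 1 (mod 71)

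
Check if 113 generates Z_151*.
113^{30} ≡ 1 (mod 151) and 30 < 150, so ord_151(113) = 30 ≠ 150 and 113 is not a primitive root.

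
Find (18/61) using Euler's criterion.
(18/61) = 18^{30} mod 61 = -1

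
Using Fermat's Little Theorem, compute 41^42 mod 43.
By Fermat's Little Theorem, 41^{42} ≡ 1 mod 43 since 43 is prime and gcd(41, 43) = 1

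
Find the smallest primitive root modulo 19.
g = 2. For each prime q|18: 2^{9}≡18, 2^{6}≡7, none ≡ 1, so ord_19(2) = 18 and 2 is a primitive root.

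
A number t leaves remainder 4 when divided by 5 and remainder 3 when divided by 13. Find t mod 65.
M = 5 × 13 = 65. M₁ = 13, y₁ ≡ 2 mod 5. M₂ = 5, y₂ ≡ 8 mod 13. t = 4×13×2 + 3×5×8 ≡ 29 mod 65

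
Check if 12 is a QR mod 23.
By Euler's criterion: 12^{11} ≡ 1 (mod 23). Since this equals 1, 12 is a QR.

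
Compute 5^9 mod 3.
Using Fermat: 5^{2} ≡ 1 mod 3. 9 ≡ 1 mod 2. So 5^{9} ≡ 5^{1} ≡ 2 mod 3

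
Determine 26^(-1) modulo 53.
Since 53 is prime, by Fermat 26^(-1) ≡ 26^{51} ≡ 51 mod 53. Verify: 26 × 51 = 1326 ≡ 1 mod 53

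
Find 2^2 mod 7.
2^{2} = 4 ≡ 4 mod 7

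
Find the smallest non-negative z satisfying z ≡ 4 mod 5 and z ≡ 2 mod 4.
M = 5 × 4 = 20. M₁ = 4, y₁ ≡ 4 mod 5. M₂ = 5, y₂ ≡ 1 mod 4. z = 4×4×4 + 2×5×1 ≡ 14 mod 20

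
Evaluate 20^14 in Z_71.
By repeated squaring (mod 71): 20^{1}≡20, 20^{2}≡45, 20^{4}≡37, 20^{8}≡20. Then 20^{14} = 20^{8+4+2} ≡ 20 × 37 × 45 ≡ 1 (mod 71)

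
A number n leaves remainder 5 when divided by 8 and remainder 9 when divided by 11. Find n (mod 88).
M = 8 × 11 = 88. M₁ = 11, y₁ ≡ 3 (mod 8). M₂ = 8, y₂ ≡ 7 (mod 11). n = 5×11×3 + 9×8×7 ≡ 53 (mod 88)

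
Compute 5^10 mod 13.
By repeated squaring (mod 13): 5^{1}≡5, 5^{2}≡12, 5^{4}≡1, 5^{8}≡1. Then 5^{10} = 5^{8+2} ≡ 1 × 12 ≡ 12 (mod 13)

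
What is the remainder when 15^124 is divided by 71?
Using Fermat: 15^{70} ≡ 1 mod 71. 124 ≡ 54 mod 70. So 15^{124} ≡ 15^{54} ≡ 40 mod 71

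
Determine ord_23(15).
Powers of 15 mod 23: 15^1≡15, 15^2≡18, 15^3≡17, 15^4≡2, 15^5≡7, 15^6≡13, 15^7≡11, 15^8≡4, 15^9≡14, 15^10≡3, 15^11≡22, 15^12≡8, 15^13≡5, 15^14≡6, 15^15≡21, 15^16≡16, 15^17≡10, 15^18≡12, 15^19≡19, 15^20≡9, 15^21≡20, 15^22≡1. ord_23(15) = 22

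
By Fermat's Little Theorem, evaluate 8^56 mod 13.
By Fermat: 8^{12} ≡ 1 (mod 13). 56 = 4×12 + 8. So 8^{56} ≡ 8^{8} ≡ 1 (mod 13)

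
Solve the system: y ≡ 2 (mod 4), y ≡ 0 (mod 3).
M = 4 × 3 = 12. M₁ = 3, y₁ ≡ 3 (mod 4). M₂ = 4, y₂ ≡ 1 (mod 3). y = 2×3×3 + 0×4×1 ≡ 6 (mod 12)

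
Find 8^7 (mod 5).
Using Fermat: 8^{4} ≡ 1 (mod 5). 7 ≡ 3 (mod 4). So 8^{7} ≡ 8^{3} ≡ 2 (mod 5)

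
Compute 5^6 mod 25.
By repeated squaring (mod 25): 5^{1}≡5, 5^{2}≡0, 5^{4}≡0. Then 5^{6} = 5^{4+2} ≡ 0 × 0 ≡ 0 (mod 25)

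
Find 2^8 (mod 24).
By repeated squaring (mod 24): 2^{1}≡2, 2^{2}≡4, 2^{4}≡16, 2^{8}≡16. So 2^{8} ≡ 16 (mod 24)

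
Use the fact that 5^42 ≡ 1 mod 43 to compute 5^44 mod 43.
By Fermat: 5^{42} ≡ 1 mod 43. So 5^{44} = 5^{42} · 5^{2} ≡ 5^{2} ≡ 25 mod 43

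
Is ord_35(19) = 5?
Powers of 19 mod 35: 19^1≡19, 19^2≡11, 19^3≡34, 19^4≡16, 19^5≡24, 19^6≡1. 19^5≡24≢1, so ord ≠ 5. No, the actual order is 6.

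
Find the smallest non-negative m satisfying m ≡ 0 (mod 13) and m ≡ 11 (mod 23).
M = 13 × 23 = 299. M₁ = 23, y₁ ≡ 4 (mod 13). M₂ = 13, y₂ ≡ 16 (mod 23). m = 0×23×4 + 11×13×16 ≡ 195 (mod 299)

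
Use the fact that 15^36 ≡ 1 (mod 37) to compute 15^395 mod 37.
By Fermat: 15^{36} ≡ 1 (mod 37). 395 ≡ 35 (mod 36). So 15^{395} ≡ 15^{35} ≡ 5 (mod 37)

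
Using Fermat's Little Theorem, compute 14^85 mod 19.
By Fermat: 14^{18} ≡ 1 (mod 19). 85 = 4×18 + 13. So 14^{85} ≡ 14^{13} ≡ 2 (mod 19)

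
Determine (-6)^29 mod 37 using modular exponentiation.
By repeated squaring mod 37: (-6)^{1}≡31, (-6)^{2}≡36, (-6)^{4}≡1, (-6)^{8}≡1, (-6)^{16}≡1. Then (-6)^{29} = (-6)^{16+8+4+1} ≡ 1 × 1 × 1 × 31 ≡ 31 mod 37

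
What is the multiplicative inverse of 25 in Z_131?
Since 131 is prime, by Fermat 25^(-1) ≡ 25^{129} ≡ 21 (mod 131). Verify: 25 × 21 = 525 ≡ 1 (mod 131)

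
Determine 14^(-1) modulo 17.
Since 17 is prime, by Fermat 14^(-1) ≡ 14^{15} ≡ 11 (mod 17). Verify: 14 × 11 = 154 ≡ 1 (mod 17)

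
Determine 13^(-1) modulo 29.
Since 29 is prime, by Fermat 13^(-1) ≡ 13^{27} ≡ 9 mod 29. Verify: 13 × 9 = 117 ≡ 1 mod 29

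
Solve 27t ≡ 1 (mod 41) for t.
Since 41 is prime, by Fermat 27^(-1) ≡ 27^{39} ≡ 38 (mod 41). Verify: 27 × 38 = 1026 ≡ 1 (mod 41)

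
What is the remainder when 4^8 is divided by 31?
By repeated squaring mod 31: 4^{1}≡4, 4^{2}≡16, 4^{4}≡8, 4^{8}≡2. So 4^{8} ≡ 2 mod 31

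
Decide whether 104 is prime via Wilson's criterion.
(103)! mod 104 = 0. Since 0 ≢ -1 (mod 104), 104 is not prime.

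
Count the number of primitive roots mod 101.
There are φ(101-1) = φ(100) = 40 primitive roots modulo 101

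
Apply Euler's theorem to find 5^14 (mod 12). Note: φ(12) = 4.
By Euler: 5^{4} ≡ 1 (mod 12) since gcd(5, 12) = 1. 14 = 3×4 + 2. So 5^{14} ≡ 5^{2} ≡ 1 (mod 12)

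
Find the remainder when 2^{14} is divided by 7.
By Fermat: 2^{6} ≡ 1 mod 7. 14 = 2×6 + 2. So 2^{14} ≡ 2^{2} ≡ 4 mod 7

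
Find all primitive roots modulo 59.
There are φ(58) = 28 primitive roots mod 59: {2, 6, 8, 10, 11, 13, 14, 18, 23, 24, 30, 31, 32, 33, 34, 37, 38, 39, 40, 42, 43, 44, 47, 50, 52, 54, 55, 56}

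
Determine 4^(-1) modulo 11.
Since 11 is prime, by Fermat 4^(-1) ≡ 4^{9} ≡ 3 mod 11. Verify: 4 × 3 = 12 ≡ 1 mod 11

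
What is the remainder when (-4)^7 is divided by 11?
By repeated squaring (mod 11): (-4)^{1}≡7, (-4)^{2}≡5, (-4)^{4}≡3. Then (-4)^{7} = (-4)^{4+2+1} ≡ 3 × 5 × 7 ≡ 6 (mod 11)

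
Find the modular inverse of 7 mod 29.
Since 29 is prime, by Fermat 7^(-1) ≡ 7^{27} ≡ 25 (mod 29). Verify: 7 × 25 = 175 ≡ 1 (mod 29)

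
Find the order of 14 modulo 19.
Powers of 14 mod 19: 14^1≡14, 14^2≡6, 14^3≡8, 14^4≡17, 14^5≡10, 14^6≡7, 14^7≡3, 14^8≡4, 14^9≡18, 14^10≡5, 14^11≡13, 14^12≡11, 14^13≡2, 14^14≡9, 14^15≡12, 14^16≡16, 14^17≡15, 14^18≡1. Order = 18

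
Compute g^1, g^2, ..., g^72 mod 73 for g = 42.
42^1, 42^2, ..., 42^{72} mod 73: [42, 12, 66, 71, 62, 49, 14, 4, 22, 48, 45, 65, 29, 50, 56, 16, 15, 46, 34, 41, 43, 54, 5, 64, 60, 38, 63, 18, 26, 70, 20, 37, 21, 6, 33, 72, 31, 61, 7, 2, 11, 24, 59, 69, 51, 25, 28, 8, 44, 23, 17, 57, 58, 27, 39, 32, 30, 19, 68, 9, 13, 35, 10, 55, 47, 3, 53, 36, 52, 67, 40, 1]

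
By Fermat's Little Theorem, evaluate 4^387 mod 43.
By Fermat: 4^{42} ≡ 1 (mod 43). 387 ≡ 9 (mod 42). So 4^{387} ≡ 4^{9} ≡ 16 (mod 43)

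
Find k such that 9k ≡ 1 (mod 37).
Since 37 is prime, by Fermat 9^(-1) ≡ 9^{35} ≡ 33 (mod 37). Verify: 9 × 33 = 297 ≡ 1 (mod 37)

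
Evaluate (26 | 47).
(26/47) = 26^{23} mod 47 = -1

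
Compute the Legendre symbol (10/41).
(10/41) = 10^{20} mod 41 = 1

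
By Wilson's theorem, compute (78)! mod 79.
By Wilson's theorem, (78)! ≡ -1 ≡ 78 mod 79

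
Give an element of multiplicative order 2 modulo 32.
15 has order 2 mod 32 since 15^{2} ≡ 1 (mod 32) and no smaller power works.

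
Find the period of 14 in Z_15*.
Powers of 14 mod 15: 14^1≡14, 14^2≡1. Order = 2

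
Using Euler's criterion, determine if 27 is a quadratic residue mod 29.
By Euler's criterion: 27^{14} ≡ 28 (mod 29). Since this equals -1 (≡ 28), 27 is not a QR.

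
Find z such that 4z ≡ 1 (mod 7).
Since 7 is prime, by Fermat 4^(-1) ≡ 4^{5} ≡ 2 (mod 7). Verify: 4 × 2 = 8 ≡ 1 (mod 7)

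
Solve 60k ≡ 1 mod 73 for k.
Since 73 is prime, by Fermat 60^(-1) ≡ 60^{71} ≡ 28 mod 73. Verify: 60 × 28 = 1680 ≡ 1 mod 73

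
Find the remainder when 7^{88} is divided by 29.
By Fermat: 7^{28} ≡ 1 (mod 29). 88 = 3×28 + 4. So 7^{88} ≡ 7^{4} ≡ 23 (mod 29)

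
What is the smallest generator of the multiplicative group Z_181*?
g = 2. Powers: [2, 4, 8, 16, 32, 64, 128, 75, 150, 119, ...] generates all 180 non-zero residues.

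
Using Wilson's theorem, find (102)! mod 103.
By Wilson's theorem, (102)! ≡ -1 ≡ 102 (mod 103)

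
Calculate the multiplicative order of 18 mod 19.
Powers of 18 mod 19: 18^1≡18, 18^2≡1. Order = 2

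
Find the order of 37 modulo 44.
Powers of 37 mod 44: 37^1≡37, 37^2≡5, 37^3≡9, 37^4≡25, 37^5≡1. So the order of 37 is 5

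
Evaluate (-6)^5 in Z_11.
By repeated squaring (mod 11): (-6)^{1}≡5, (-6)^{2}≡3, (-6)^{4}≡9. Then (-6)^{5} = (-6)^{4+1} ≡ 9 × 5 ≡ 1 (mod 11)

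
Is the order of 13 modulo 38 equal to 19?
Powers of 13 mod 38: 13^1≡13, 13^2≡17, 13^3≡31, 13^4≡23, 13^5≡33, 13^6≡11, 13^7≡29, 13^8≡35, 13^9≡37, 13^10≡25, 13^11≡21, 13^12≡7, 13^13≡15, 13^14≡5, 13^15≡27, 13^16≡9, 13^17≡3, 13^18≡1. Already 13^18≡1, so the order is 18 < 19. No, the actual order is 18.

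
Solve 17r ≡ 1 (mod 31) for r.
Since 31 is prime, by Fermat 17^(-1) ≡ 17^{29} ≡ 11 (mod 31). Verify: 17 × 11 = 187 ≡ 1 (mod 31)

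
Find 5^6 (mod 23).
By repeated squaring (mod 23): 5^{1}≡5, 5^{2}≡2, 5^{4}≡4. Then 5^{6} = 5^{4+2} ≡ 4 × 2 ≡ 8 (mod 23)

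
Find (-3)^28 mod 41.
By repeated squaring mod 41: (-3)^{1}≡38, (-3)^{2}≡9, (-3)^{4}≡40, (-3)^{8}≡1, (-3)^{16}≡1. Then (-3)^{28} = (-3)^{16+8+4} ≡ 1 × 1 × 40 ≡ 40 mod 41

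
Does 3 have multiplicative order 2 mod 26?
Powers of 3 mod 26: 3^1≡3, 3^2≡9, 3^3≡1. 3^2≡9≢1, so ord ≠ 2. No, the actual order is 3.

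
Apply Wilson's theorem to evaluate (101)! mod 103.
(102)! = (101)! × (102) ≡ -1 (mod 103). So (101)! ≡ -1 × (102)^(-1) ≡ (-1)×(-1) = 1 (mod 103)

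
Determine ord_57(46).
Powers of 46 mod 57: 46^1≡46, 46^2≡7, 46^3≡37, 46^4≡49, 46^5≡31, 46^6≡1. So the order of 46 is 6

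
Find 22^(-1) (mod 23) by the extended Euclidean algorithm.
Extended GCD: 22(-1) + 23(1) = 1. So 22^(-1) ≡ -1 ≡ 22 (mod 23). Verify: 22 × 22 = 484 ≡ 1 (mod 23)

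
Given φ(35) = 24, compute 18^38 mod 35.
By Euler: 18^{24} ≡ 1 mod 35 since gcd(18, 35) = 1. 38 = 1×24 + 14. So 18^{38} ≡ 18^{14} ≡ 9 mod 35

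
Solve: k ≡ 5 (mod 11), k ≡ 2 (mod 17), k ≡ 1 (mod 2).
M = 11 × 17 × 2 = 374. M₁ = 34, y₁ ≡ 1 (mod 11). M₂ = 22, y₂ ≡ 7 (mod 17). M₃ = 187, y₃ ≡ 1 (mod 2). k = 5×34×1 + 2×22×7 + 1×187×1 ≡ 291 (mod 374)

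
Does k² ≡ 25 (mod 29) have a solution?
By Euler's criterion: 25^{14} ≡ 1 (mod 29). Since this equals 1, 25 is a QR.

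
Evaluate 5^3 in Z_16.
5^{3} = 125 ≡ 13 (mod 16)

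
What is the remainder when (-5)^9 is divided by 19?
By repeated squaring (mod 19): (-5)^{1}≡14, (-5)^{2}≡6, (-5)^{4}≡17, (-5)^{8}≡4. Then (-5)^{9} = (-5)^{8+1} ≡ 4 × 14 ≡ 18 (mod 19)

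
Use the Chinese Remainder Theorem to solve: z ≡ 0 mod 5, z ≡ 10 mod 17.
M = 5 × 17 = 85. M₁ = 17, y₁ ≡ 3 mod 5. M₂ = 5, y₂ ≡ 7 mod 17. z = 0×17×3 + 10×5×7 ≡ 10 mod 85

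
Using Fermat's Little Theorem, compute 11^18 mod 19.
By Fermat's Little Theorem, 11^{18} ≡ 1 mod 19 since 19 is prime and gcd(11, 19) = 1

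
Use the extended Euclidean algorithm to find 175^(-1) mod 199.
Extended GCD: 175(58) + 199(-51) = 1. So 175^(-1) ≡ 58 mod 199. Verify: 175 × 58 = 10150 ≡ 1 mod 199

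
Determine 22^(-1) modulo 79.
Since 79 is prime, by Fermat 22^(-1) ≡ 22^{77} ≡ 18 (mod 79). Verify: 22 × 18 = 396 ≡ 1 (mod 79)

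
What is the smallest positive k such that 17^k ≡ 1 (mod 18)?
Powers of 17 mod 18: 17^1≡17, 17^2≡1. So the order of 17 is 2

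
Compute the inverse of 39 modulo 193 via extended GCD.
Extended GCD: 39(-94) + 193(19) = 1. So 39^(-1) ≡ -94 ≡ 99 mod 193. Verify: 39 × 99 = 3861 ≡ 1 mod 193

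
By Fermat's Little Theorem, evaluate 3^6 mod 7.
By Fermat's Little Theorem, 3^{6} ≡ 1 (mod 7) since 7 is prime and gcd(3, 7) = 1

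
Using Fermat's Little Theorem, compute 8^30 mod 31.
By Fermat's Little Theorem, 8^{30} ≡ 1 mod 31 since 31 is prime and gcd(8, 31) = 1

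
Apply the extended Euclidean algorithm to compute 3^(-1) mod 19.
Extended GCD: 3(-6) + 19(1) = 1. So 3^(-1) ≡ -6 ≡ 13 mod 19. Verify: 3 × 13 = 39 ≡ 1 mod 19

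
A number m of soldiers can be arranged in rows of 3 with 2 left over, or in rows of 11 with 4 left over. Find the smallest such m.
M = 3 × 11 = 33. M₁ = 11, y₁ ≡ 2 mod 3. M₂ = 3, y₂ ≡ 4 mod 11. m = 2×11×2 + 4×3×4 ≡ 26 mod 33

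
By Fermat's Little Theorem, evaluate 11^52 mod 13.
By Fermat: 11^{12} ≡ 1 (mod 13). 52 = 4×12 + 4. So 11^{52} ≡ 11^{4} ≡ 3 (mod 13)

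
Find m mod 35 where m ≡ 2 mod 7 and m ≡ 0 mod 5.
M = 7 × 5 = 35. M₁ = 5, y₁ ≡ 3 mod 7. M₂ = 7, y₂ ≡ 3 mod 5. m = 2×5×3 + 0×7×3 ≡ 30 mod 35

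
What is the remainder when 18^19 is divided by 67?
By repeated squaring mod 67: 18^{1}≡18, 18^{2}≡56, 18^{4}≡54, 18^{8}≡35, 18^{16}≡19. Then 18^{19} = 18^{16+2+1} ≡ 19 × 56 × 18 ≡ 57 mod 67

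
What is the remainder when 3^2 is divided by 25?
3^{2} = 9 ≡ 9 (mod 25)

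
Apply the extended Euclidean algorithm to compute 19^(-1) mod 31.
Extended GCD: 19(-13) + 31(8) = 1. So 19^(-1) ≡ -13 ≡ 18 (mod 31). Verify: 19 × 18 = 342 ≡ 1 (mod 31)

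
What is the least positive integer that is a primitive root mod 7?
g = 3. Powers: [3, 2, 6, 4, 5, 1] generates all 6 non-zero residues.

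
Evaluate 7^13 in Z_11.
Using Fermat: 7^{10} ≡ 1 mod 11. 13 ≡ 3 mod 10. So 7^{13} ≡ 7^{3} ≡ 2 mod 11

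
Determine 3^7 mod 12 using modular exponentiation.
By repeated squaring (mod 12): 3^{1}≡3, 3^{2}≡9, 3^{4}≡9. Then 3^{7} = 3^{4+2+1} ≡ 9 × 9 × 3 ≡ 3 (mod 12)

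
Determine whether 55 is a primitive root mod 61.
ord_61(55) divides 60. For each prime q|60: 55^{30}≡60, 55^{20}≡47, 55^{12}≡20, none ≡ 1. So 55 has order 60 and is a primitive root mod 61.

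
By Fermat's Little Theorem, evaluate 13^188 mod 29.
By Fermat: 13^{28} ≡ 1 mod 29. 188 ≡ 20 mod 28. So 13^{188} ≡ 13^{20} ≡ 20 mod 29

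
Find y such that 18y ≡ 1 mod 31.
Since 31 is prime, by Fermat 18^(-1) ≡ 18^{29} ≡ 19 mod 31. Verify: 18 × 19 = 342 ≡ 1 mod 31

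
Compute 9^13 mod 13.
Using Fermat: 9^{12} ≡ 1 mod 13. 13 ≡ 1 mod 12. So 9^{13} ≡ 9^{1} ≡ 9 mod 13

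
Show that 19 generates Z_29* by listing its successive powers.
19^1, 19^2, ..., 19^{28} mod 29: [19, 13, 15, 24, 21, 22, 12, 25, 11, 6, 27, 20, 3, 28, 10, 16, 14, 5, 8, 7, 17, 4, 18, 23, 2, 9, 26, 1]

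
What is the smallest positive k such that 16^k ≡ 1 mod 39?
Powers of 16 mod 39: 16^1≡16, 16^2≡22, 16^3≡1. So the order of 16 is 3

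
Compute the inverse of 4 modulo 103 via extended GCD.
Extended GCD: 4(26) + 103(-1) = 1. So 4^(-1) ≡ 26 mod 103. Verify: 4 × 26 = 104 ≡ 1 mod 103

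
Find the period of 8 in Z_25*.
Powers of 8 mod 25: 8^1≡8, 8^2≡14, 8^3≡12, 8^4≡21, 8^5≡18, 8^6≡19, 8^7≡2, 8^8≡16, 8^9≡3, 8^10≡24, 8^11≡17, 8^12≡11, 8^13≡13, 8^14≡4, 8^15≡7, 8^16≡6, 8^17≡23, 8^18≡9, 8^19≡22, 8^20≡1. Order = 20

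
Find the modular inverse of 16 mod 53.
Since 53 is prime, by Fermat 16^(-1) ≡ 16^{51} ≡ 10 (mod 53). Verify: 16 × 10 = 160 ≡ 1 (mod 53)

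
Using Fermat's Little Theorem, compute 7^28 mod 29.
By Fermat's Little Theorem, 7^{28} ≡ 1 (mod 29) since 29 is prime and gcd(7, 29) = 1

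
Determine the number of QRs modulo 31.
For prime 31, there are (p-1)/2 = (31-1)/2 = 15 quadratic residues (excluding 0).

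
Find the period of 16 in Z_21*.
Powers of 16 mod 21: 16^1≡16, 16^2≡4, 16^3≡1. ord_21(16) = 3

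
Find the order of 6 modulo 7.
Powers of 6 mod 7: 6^1≡6, 6^2≡1. ord_7(6) = 2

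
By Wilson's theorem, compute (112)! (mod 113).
By Wilson's theorem, (112)! ≡ -1 ≡ 112 (mod 113)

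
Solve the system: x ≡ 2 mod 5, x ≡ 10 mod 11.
M = 5 × 11 = 55. M₁ = 11, y₁ ≡ 1 mod 5. M₂ = 5, y₂ ≡ 9 mod 11. x = 2×11×1 + 10×5×9 ≡ 32 mod 55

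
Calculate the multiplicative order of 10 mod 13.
Powers of 10 mod 13: 10^1≡10, 10^2≡9, 10^3≡12, 10^4≡3, 10^5≡4, 10^6≡1. ord_13(10) = 6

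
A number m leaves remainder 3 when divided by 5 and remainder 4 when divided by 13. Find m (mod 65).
M = 5 × 13 = 65. M₁ = 13, y₁ ≡ 2 (mod 5). M₂ = 5, y₂ ≡ 8 (mod 13). m = 3×13×2 + 4×5×8 ≡ 43 (mod 65)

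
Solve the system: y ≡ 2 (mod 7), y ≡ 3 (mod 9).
M = 7 × 9 = 63. M₁ = 9, y₁ ≡ 4 (mod 7). M₂ = 7, y₂ ≡ 4 (mod 9). y = 2×9×4 + 3×7×4 ≡ 30 (mod 63)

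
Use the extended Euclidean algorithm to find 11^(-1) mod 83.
Extended GCD: 11(-15) + 83(2) = 1. So 11^(-1) ≡ -15 ≡ 68 mod 83. Verify: 11 × 68 = 748 ≡ 1 mod 83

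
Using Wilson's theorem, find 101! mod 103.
(102)! = (101)! × (102) ≡ -1 mod 103. So (101)! ≡ -1 × (102)^(-1) ≡ (-1)×(-1) = 1 mod 103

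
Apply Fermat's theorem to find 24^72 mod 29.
By Fermat: 24^{28} ≡ 1 mod 29. 72 = 2×28 + 16. So 24^{72} ≡ 24^{16} ≡ 25 mod 29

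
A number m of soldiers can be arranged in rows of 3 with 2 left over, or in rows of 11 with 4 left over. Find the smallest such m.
M = 3 × 11 = 33. M₁ = 11, y₁ ≡ 2 mod 3. M₂ = 3, y₂ ≡ 4 mod 11. m = 2×11×2 + 4×3×4 ≡ 26 mod 33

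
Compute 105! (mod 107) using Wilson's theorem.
(106)! = (105)! × (106) ≡ -1 (mod 107). So (105)! ≡ -1 × (106)^(-1) ≡ (-1)×(-1) = 1 (mod 107)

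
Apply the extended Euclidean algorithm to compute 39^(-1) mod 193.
Extended GCD: 39(-94) + 193(19) = 1. So 39^(-1) ≡ -94 ≡ 99 mod 193. Verify: 39 × 99 = 3861 ≡ 1 mod 193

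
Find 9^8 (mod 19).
By repeated squaring (mod 19): 9^{1}≡9, 9^{2}≡5, 9^{4}≡6, 9^{8}≡17. So 9^{8} ≡ 17 (mod 19)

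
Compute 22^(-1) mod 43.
Since 43 is prime, by Fermat 22^(-1) ≡ 22^{41} ≡ 2 mod 43. Verify: 22 × 2 = 44 ≡ 1 mod 43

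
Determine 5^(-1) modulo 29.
Since 29 is prime, by Fermat 5^(-1) ≡ 5^{27} ≡ 6 mod 29. Verify: 5 × 6 = 30 ≡ 1 mod 29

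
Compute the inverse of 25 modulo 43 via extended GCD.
Extended GCD: 25(-12) + 43(7) = 1. So 25^(-1) ≡ -12 ≡ 31 (mod 43). Verify: 25 × 31 = 775 ≡ 1 (mod 43)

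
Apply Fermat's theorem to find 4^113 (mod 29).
By Fermat: 4^{28} ≡ 1 (mod 29). 113 = 4×28 + 1. So 4^{113} ≡ 4^{1} ≡ 4 (mod 29)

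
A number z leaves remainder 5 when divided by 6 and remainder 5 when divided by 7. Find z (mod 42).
M = 6 × 7 = 42. M₁ = 7, y₁ ≡ 1 (mod 6). M₂ = 6, y₂ ≡ 6 (mod 7). z = 5×7×1 + 5×6×6 ≡ 5 (mod 42)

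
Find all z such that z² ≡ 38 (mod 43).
The square roots of 38 mod 43 are 9 and 34. Verify: 9² = 81 ≡ 38 (mod 43)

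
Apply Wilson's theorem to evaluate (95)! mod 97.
(96)! = (95)! × (96) ≡ -1 (mod 97). So (95)! ≡ -1 × (96)^(-1) ≡ (-1)×(-1) = 1 (mod 97)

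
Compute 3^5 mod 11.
By repeated squaring mod 11: 3^{1}≡3, 3^{2}≡9, 3^{4}≡4. Then 3^{5} = 3^{4+1} ≡ 4 × 3 ≡ 1 mod 11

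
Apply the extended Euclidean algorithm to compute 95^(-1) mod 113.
Extended GCD: 95(-44) + 113(37) = 1. So 95^(-1) ≡ -44 ≡ 69 (mod 113). Verify: 95 × 69 = 6555 ≡ 1 (mod 113)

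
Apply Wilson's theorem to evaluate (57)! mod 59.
(58)! = (57)! × (58) ≡ -1 mod 59. So (57)! ≡ -1 × (58)^(-1) ≡ (-1)×(-1) = 1 mod 59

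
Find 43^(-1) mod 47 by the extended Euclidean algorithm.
Extended GCD: 43(-12) + 47(11) = 1. So 43^(-1) ≡ -12 ≡ 35 mod 47. Verify: 43 × 35 = 1505 ≡ 1 mod 47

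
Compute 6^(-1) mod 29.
Since 29 is prime, by Fermat 6^(-1) ≡ 6^{27} ≡ 5 mod 29. Verify: 6 × 5 = 30 ≡ 1 mod 29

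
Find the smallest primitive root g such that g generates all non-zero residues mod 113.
g = 3. For each prime q|112: 3^{56}≡112, 3^{16}≡49, none ≡ 1, so ord_113(3) = 112 and 3 is a primitive root.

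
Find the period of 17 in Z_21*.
Powers of 17 mod 21: 17^1≡17, 17^2≡16, 17^3≡20, 17^4≡4, 17^5≡5, 17^6≡1. Order = 6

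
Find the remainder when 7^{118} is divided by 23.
By Fermat: 7^{22} ≡ 1 mod 23. 118 = 5×22 + 8. So 7^{118} ≡ 7^{8} ≡ 12 mod 23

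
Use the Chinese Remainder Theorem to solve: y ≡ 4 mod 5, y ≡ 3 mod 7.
M = 5 × 7 = 35. M₁ = 7, y₁ ≡ 3 mod 5. M₂ = 5, y₂ ≡ 3 mod 7. y = 4×7×3 + 3×5×3 ≡ 24 mod 35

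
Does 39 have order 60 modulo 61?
39^{30} ≡ 1 (mod 61) and 30 < 60, so ord_61(39) = 30 ≠ 60 and 39 is not a primitive root.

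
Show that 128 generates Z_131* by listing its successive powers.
128^1, 128^2, ..., 128^{130} mod 131: [128, 9, 104, 81, 19, 74, 40, 11, 98, 99, 96, 105, 78, 28, 47, 121, 30, 41, 8, 107, 72, 46, 124, 21, 68, 58, 88, 129, 6, 113, 54, 100, 93, 114, 51, 109, 66, 64, 70, 52, 106, 75, 37, 20, 71, 49, 115, 48, 118, 39, 14, 89, 126, 15, 86, 4, 119, 36, 23, 62, 76, 34, 29, 44, 130, 3, 122, 27, 50, 112, 57, 91, 120, 33, 32, 35, 26, 53, 103, 84, 10, 101, 90, 123, 24, 59, 85, 7, 110, 63, 73, 43, 2, 125, 18, 77, 31, 38, 17, 80, 22, 65, 67, 61, 79, 25, 56, 94, 111, 60, 82, 16, 83, 13, 92, 117, 42, 5, 116, 45, 127, 12, 95, 108, 69, 55, 97, 102, 87, 1]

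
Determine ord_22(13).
Powers of 13 mod 22: 13^1≡13, 13^2≡15, 13^3≡19, 13^4≡5, 13^5≡21, 13^6≡9, 13^7≡7, 13^8≡3, 13^9≡17, 13^10≡1. Order = 10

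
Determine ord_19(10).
Powers of 10 mod 19: 10^1≡10, 10^2≡5, 10^3≡12, 10^4≡6, 10^5≡3, 10^6≡11, 10^7≡15, 10^8≡17, 10^9≡18, 10^10≡9, 10^11≡14, 10^12≡7, 10^13≡13, 10^14≡16, 10^15≡8, 10^16≡4, 10^17≡2, 10^18≡1. ord_19(10) = 18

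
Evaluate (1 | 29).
(1/29) = 1^{14} mod 29 = 1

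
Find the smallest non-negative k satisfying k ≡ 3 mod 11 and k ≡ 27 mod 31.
M = 11 × 31 = 341. M₁ = 31, y₁ ≡ 5 mod 11. M₂ = 11, y₂ ≡ 17 mod 31. k = 3×31×5 + 27×11×17 ≡ 58 mod 341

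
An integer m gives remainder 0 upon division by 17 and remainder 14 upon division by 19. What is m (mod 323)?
M = 17 × 19 = 323. M₁ = 19, y₁ ≡ 9 (mod 17). M₂ = 17, y₂ ≡ 9 (mod 19). m = 0×19×9 + 14×17×9 ≡ 204 (mod 323)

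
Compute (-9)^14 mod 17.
By repeated squaring mod 17: (-9)^{1}≡8, (-9)^{2}≡13, (-9)^{4}≡16, (-9)^{8}≡1. Then (-9)^{14} = (-9)^{8+4+2} ≡ 1 × 16 × 13 ≡ 4 mod 17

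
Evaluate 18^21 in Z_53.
By repeated squaring mod 53: 18^{1}≡18, 18^{2}≡6, 18^{4}≡36, 18^{8}≡24, 18^{16}≡46. Then 18^{21} = 18^{16+4+1} ≡ 46 × 36 × 18 ≡ 22 mod 53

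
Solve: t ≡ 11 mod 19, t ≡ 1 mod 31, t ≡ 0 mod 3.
M = 19 × 31 × 3 = 1767. M₁ = 93, y₁ ≡ 9 mod 19. M₂ = 57, y₂ ≡ 6 mod 31. M₃ = 589, y₃ ≡ 1 mod 3. t = 11×93×9 + 1×57×6 + 0×589×1 ≡ 714 mod 1767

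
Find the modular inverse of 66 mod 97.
Since 97 is prime, by Fermat 66^(-1) ≡ 66^{95} ≡ 25 mod 97. Verify: 66 × 25 = 1650 ≡ 1 mod 97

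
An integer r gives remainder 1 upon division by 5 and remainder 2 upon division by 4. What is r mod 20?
M = 5 × 4 = 20. M₁ = 4, y₁ ≡ 4 mod 5. M₂ = 5, y₂ ≡ 1 mod 4. r = 1×4×4 + 2×5×1 ≡ 6 mod 20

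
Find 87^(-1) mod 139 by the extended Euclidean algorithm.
Extended GCD: 87(8) + 139(-5) = 1. So 87^(-1) ≡ 8 mod 139. Verify: 87 × 8 = 696 ≡ 1 mod 139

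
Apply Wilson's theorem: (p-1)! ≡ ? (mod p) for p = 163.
By Wilson's theorem, (162)! ≡ -1 ≡ 162 (mod 163)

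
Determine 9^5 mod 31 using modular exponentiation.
By repeated squaring (mod 31): 9^{1}≡9, 9^{2}≡19, 9^{4}≡20. Then 9^{5} = 9^{4+1} ≡ 20 × 9 ≡ 25 (mod 31)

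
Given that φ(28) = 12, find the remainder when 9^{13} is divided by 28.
By Euler: 9^{12} ≡ 1 (mod 28) since gcd(9, 28) = 1. 13 = 1×12 + 1. So 9^{13} ≡ 9^{1} ≡ 9 (mod 28)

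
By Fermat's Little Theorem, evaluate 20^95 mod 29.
By Fermat: 20^{28} ≡ 1 (mod 29). 95 = 3×28 + 11. So 20^{95} ≡ 20^{11} ≡ 7 (mod 29)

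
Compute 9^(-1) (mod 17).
Since 17 is prime, by Fermat 9^(-1) ≡ 9^{15} ≡ 2 (mod 17). Verify: 9 × 2 = 18 ≡ 1 (mod 17)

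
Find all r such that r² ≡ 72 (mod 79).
The square roots of 72 mod 79 are 25 and 54. Verify: 25² = 625 ≡ 72 (mod 79)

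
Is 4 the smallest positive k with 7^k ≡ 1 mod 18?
Powers of 7 mod 18: 7^1≡7, 7^2≡13, 7^3≡1. Already 7^3≡1, so the order is 3 < 4. No, the actual order is 3.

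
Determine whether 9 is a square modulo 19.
By Euler's criterion: 9^{9} ≡ 1 (mod 19). Since this equals 1, 9 is a QR.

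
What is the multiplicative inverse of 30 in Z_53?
Since 53 is prime, by Fermat 30^(-1) ≡ 30^{51} ≡ 23 (mod 53). Verify: 30 × 23 = 690 ≡ 1 (mod 53)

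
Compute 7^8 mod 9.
By repeated squaring (mod 9): 7^{1}≡7, 7^{2}≡4, 7^{4}≡7, 7^{8}≡4. So 7^{8} ≡ 4 (mod 9)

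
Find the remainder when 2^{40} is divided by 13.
By Fermat: 2^{12} ≡ 1 mod 13. 40 = 3×12 + 4. So 2^{40} ≡ 2^{4} ≡ 3 mod 13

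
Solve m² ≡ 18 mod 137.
The square roots of 18 mod 137 are 44 and 93. Verify: 44² = 1936 ≡ 18 mod 137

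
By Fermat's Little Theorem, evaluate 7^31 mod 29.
By Fermat: 7^{28} ≡ 1 (mod 29). So 7^{31} = 7^{28} · 7^{3} ≡ 7^{3} ≡ 24 (mod 29)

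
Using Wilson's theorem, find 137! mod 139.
(138)! = (137)! × (138) ≡ -1 (mod 139). So (137)! ≡ -1 × (138)^(-1) ≡ (-1)×(-1) = 1 (mod 139)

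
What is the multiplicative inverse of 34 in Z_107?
Since 107 is prime, by Fermat 34^(-1) ≡ 34^{105} ≡ 85 mod 107. Verify: 34 × 85 = 2890 ≡ 1 mod 107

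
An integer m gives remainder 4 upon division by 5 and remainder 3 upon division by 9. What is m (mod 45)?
M = 5 × 9 = 45. M₁ = 9, y₁ ≡ 4 (mod 5). M₂ = 5, y₂ ≡ 2 (mod 9). m = 4×9×4 + 3×5×2 ≡ 39 (mod 45)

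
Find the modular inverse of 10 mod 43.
Since 43 is prime, by Fermat 10^(-1) ≡ 10^{41} ≡ 13 (mod 43). Verify: 10 × 13 = 130 ≡ 1 (mod 43)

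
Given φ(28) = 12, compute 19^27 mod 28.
By Euler: 19^{12} ≡ 1 mod 28 since gcd(19, 28) = 1. 27 = 2×12 + 3. So 19^{27} ≡ 19^{3} ≡ 27 mod 28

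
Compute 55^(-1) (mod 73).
Since 73 is prime, by Fermat 55^(-1) ≡ 55^{71} ≡ 4 (mod 73). Verify: 55 × 4 = 220 ≡ 1 (mod 73)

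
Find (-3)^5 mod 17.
By repeated squaring mod 17: (-3)^{1}≡14, (-3)^{2}≡9, (-3)^{4}≡13. Then (-3)^{5} = (-3)^{4+1} ≡ 13 × 14 ≡ 12 mod 17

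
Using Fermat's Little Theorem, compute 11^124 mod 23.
By Fermat: 11^{22} ≡ 1 (mod 23). 124 = 5×22 + 14. So 11^{124} ≡ 11^{14} ≡ 3 (mod 23)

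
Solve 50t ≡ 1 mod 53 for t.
Since 53 is prime, by Fermat 50^(-1) ≡ 50^{51} ≡ 35 mod 53. Verify: 50 × 35 = 1750 ≡ 1 mod 53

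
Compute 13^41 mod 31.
Using Fermat: 13^{30} ≡ 1 mod 31. 41 ≡ 11 mod 30. So 13^{41} ≡ 13^{11} ≡ 3 mod 31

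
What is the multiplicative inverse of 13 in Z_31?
Since 31 is prime, by Fermat 13^(-1) ≡ 13^{29} ≡ 12 (mod 31). Verify: 13 × 12 = 156 ≡ 1 (mod 31)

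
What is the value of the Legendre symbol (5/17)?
(5/17) = 5^{8} mod 17 = -1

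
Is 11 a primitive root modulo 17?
ord_17(11) divides 16. For each prime q|16: 11^{8}≡16, none ≡ 1. So 11 has order 16 and is a primitive root mod 17.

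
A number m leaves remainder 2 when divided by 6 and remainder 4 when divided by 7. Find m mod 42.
M = 6 × 7 = 42. M₁ = 7, y₁ ≡ 1 mod 6. M₂ = 6, y₂ ≡ 6 mod 7. m = 2×7×1 + 4×6×6 ≡ 32 mod 42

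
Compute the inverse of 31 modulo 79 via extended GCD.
Extended GCD: 31(-28) + 79(11) = 1. So 31^(-1) ≡ -28 ≡ 51 (mod 79). Verify: 31 × 51 = 1581 ≡ 1 (mod 79)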